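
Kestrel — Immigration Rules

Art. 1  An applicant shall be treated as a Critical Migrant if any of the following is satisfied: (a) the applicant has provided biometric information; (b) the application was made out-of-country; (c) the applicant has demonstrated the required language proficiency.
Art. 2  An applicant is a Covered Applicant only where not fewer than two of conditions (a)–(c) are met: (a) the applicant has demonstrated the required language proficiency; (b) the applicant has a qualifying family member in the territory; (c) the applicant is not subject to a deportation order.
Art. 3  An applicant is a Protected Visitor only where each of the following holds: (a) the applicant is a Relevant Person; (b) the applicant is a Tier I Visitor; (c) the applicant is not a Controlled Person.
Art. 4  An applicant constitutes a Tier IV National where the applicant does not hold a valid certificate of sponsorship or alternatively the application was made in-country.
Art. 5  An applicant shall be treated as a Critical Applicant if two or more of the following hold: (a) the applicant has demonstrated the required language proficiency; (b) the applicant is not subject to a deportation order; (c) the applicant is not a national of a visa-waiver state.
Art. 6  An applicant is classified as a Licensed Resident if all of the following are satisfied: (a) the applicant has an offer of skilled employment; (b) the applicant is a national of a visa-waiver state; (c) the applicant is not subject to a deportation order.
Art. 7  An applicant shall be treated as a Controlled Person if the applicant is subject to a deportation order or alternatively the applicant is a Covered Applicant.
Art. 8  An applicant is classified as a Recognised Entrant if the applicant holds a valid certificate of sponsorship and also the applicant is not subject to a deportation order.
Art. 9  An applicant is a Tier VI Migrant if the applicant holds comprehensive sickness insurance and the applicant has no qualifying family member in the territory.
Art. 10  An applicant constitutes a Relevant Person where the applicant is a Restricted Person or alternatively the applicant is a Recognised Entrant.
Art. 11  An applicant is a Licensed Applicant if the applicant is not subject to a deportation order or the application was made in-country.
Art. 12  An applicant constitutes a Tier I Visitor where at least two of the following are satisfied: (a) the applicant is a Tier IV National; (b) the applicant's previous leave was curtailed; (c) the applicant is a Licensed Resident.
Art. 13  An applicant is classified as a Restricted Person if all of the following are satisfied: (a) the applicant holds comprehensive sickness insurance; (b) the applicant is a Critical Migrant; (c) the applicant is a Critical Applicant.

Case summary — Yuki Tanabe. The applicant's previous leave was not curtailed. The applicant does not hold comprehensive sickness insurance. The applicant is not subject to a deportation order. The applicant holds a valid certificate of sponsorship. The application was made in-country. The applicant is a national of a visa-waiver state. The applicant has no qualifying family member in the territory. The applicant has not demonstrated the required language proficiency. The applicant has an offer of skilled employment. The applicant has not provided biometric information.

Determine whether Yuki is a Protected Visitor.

article 1 — Critical Migrant: [the applicant has provided biometric information? no] OR [the application was made out-of-country? no] OR [the applicant has demonstrated the required language proficiency? no] → not satisfied.
article 5 — Critical Applicant: the applicant has demonstrated the required language proficiency? no; the applicant is not subject to a deportation order? yes; the applicant is not a national of a visa-waiver state? no — 1 of 3 hold (need ≥2) → not satisfied.
article 13 — Restricted Person: [the applicant holds comprehensive sickness insurance? no] AND [Critical Migrant (article 1)? no] AND [Critical Applicant (article 5)? no] → not satisfied.
article 8 — Recognised Entrant: [the applicant holds a valid certificate of sponsorship? yes] AND [the applicant is not subject to a deportation order? yes] → satisfied.
article 10 — Relevant Person: [Restricted Person (article 13)? no] OR [Recognised Entrant (article 8)? yes] → satisfied.
article 4 — Tier IV National: [the applicant does not hold a valid certificate of sponsorship? no] OR [the application was made in-country? yes] → satisfied.
article 6 — Licensed Resident: [the applicant has an offer of skilled employment? yes] AND [the applicant is a national of a visa-waiver state? yes] AND [the applicant is not subject to a deportation order? yes] → satisfied.
article 12 — Tier I Visitor: Tier IV National (article 4)? yes; the applicant's previous leave was curtailed? no; Licensed Resident (article 6)? yes — 2 of 3 hold (need ≥2) → satisfied.
article 2 — Covered Applicant: the applicant has demonstrated the required language proficiency? no; the applicant has a qualifying family member in the territory? no; the applicant is not subject to a deportation order? yes — 1 of 3 hold (need ≥2) → not satisfied.
article 7 — Controlled Person: [the applicant is subject to a deportation order? no] OR [Covered Applicant (article 2)? no] → not satisfied.
article 3 — Protected Visitor: [Relevant Person (article 10)? yes] AND [Tier I Visitor (article 12)? yes] AND [not a Controlled Person (article 7)? yes] → satisfied.

Yes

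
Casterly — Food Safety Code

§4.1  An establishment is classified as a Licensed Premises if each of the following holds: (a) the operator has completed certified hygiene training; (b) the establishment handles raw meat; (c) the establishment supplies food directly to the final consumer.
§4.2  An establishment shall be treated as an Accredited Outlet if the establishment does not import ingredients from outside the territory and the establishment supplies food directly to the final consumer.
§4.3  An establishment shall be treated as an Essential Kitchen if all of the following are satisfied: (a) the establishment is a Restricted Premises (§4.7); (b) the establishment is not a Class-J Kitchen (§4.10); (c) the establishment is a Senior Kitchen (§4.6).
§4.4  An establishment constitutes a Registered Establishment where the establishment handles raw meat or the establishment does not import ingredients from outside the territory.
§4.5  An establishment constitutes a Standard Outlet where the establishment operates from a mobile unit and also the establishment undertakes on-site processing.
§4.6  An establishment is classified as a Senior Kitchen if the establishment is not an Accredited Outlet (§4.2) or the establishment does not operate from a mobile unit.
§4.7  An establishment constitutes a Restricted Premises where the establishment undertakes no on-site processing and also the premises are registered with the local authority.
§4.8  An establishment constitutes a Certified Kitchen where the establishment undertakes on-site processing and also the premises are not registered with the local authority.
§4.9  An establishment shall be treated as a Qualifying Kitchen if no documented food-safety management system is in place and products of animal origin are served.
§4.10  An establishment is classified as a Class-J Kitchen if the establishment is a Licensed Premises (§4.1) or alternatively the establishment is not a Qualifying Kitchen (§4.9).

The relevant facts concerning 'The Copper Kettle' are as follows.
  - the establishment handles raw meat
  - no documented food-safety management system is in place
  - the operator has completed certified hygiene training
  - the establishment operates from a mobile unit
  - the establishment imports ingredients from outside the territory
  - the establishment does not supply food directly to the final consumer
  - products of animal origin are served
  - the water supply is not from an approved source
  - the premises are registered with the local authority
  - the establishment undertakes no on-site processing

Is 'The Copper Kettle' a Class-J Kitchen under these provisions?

No

§4.1 — Licensed Premises: [the operator has completed certified hygiene training? yes] AND [the establishment handles raw meat? yes] AND [the establishment supplies food directly to the final consumer? no] → not satisfied.
§4.9 — Qualifying Kitchen: [no documented food-safety management system is in place? yes] AND [products of animal origin are served? yes] → satisfied.
§4.10 — Class-J Kitchen: [Licensed Premises (§4.1)? no] OR [not a Qualifying Kitchen (§4.9)? no] → not satisfied.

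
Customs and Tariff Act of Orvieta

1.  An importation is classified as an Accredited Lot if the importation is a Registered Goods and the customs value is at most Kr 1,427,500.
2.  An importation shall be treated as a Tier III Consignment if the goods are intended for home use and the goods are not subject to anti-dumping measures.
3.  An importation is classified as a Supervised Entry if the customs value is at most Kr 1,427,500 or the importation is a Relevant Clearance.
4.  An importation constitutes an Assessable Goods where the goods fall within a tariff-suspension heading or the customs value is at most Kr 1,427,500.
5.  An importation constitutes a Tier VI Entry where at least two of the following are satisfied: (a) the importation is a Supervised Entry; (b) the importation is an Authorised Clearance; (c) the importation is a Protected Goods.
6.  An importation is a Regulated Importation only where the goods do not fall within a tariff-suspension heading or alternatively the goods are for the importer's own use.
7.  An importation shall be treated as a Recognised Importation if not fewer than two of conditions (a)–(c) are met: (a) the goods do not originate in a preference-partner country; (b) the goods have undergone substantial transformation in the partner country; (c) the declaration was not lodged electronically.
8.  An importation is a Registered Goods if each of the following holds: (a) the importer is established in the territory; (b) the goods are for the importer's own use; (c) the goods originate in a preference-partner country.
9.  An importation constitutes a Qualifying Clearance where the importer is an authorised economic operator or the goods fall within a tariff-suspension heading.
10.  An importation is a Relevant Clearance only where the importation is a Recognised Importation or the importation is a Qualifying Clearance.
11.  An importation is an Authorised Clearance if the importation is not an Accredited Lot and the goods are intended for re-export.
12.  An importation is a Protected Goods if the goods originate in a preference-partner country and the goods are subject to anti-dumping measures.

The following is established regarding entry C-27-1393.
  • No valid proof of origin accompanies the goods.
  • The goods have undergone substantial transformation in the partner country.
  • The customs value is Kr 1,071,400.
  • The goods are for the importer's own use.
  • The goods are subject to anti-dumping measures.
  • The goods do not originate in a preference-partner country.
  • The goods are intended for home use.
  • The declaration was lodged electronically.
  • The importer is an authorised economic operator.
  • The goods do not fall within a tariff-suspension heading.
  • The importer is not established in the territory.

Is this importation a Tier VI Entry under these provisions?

paragraph 7 — Recognised Importation: the goods do not originate in a preference-partner country? yes; the goods have undergone substantial transformation in the partner country? yes; the declaration was not lodged electronically? no — 2 of 3 hold (need ≥2) → satisfied.
paragraph 9 — Qualifying Clearance: [the importer is an authorised economic operator? yes] OR [the goods fall within a tariff-suspension heading? no] → satisfied.
paragraph 10 — Relevant Clearance: [Recognised Importation (paragraph 7)? yes] OR [Qualifying Clearance (paragraph 9)? yes] → satisfied.
paragraph 3 — Supervised Entry: [customs value: Kr 1,071,400 ≤ Kr 1,427,500? yes] OR [Relevant Clearance (paragraph 10)? yes] → satisfied.
paragraph 8 — Registered Goods: [the importer is established in the territory? no] AND [the goods are for the importer's own use? yes] AND [the goods originate in a preference-partner country? no] → not satisfied.
paragraph 1 — Accredited Lot: [Registered Goods (paragraph 8)? no] AND [customs value: Kr 1,071,400 ≤ Kr 1,427,500? yes] → not satisfied.
paragraph 11 — Authorised Clearance: [not an Accredited Lot (paragraph 1)? yes] AND [the goods are intended for re-export? no] → not satisfied.
paragraph 12 — Protected Goods: [the goods originate in a preference-partner country? no] AND [the goods are subject to anti-dumping measures? yes] → not satisfied.
paragraph 5 — Tier VI Entry: Supervised Entry (paragraph 3)? yes; Authorised Clearance (paragraph 11)? no; Protected Goods (paragraph 12)? no — 1 of 3 hold (need ≥2) → not satisfied.

No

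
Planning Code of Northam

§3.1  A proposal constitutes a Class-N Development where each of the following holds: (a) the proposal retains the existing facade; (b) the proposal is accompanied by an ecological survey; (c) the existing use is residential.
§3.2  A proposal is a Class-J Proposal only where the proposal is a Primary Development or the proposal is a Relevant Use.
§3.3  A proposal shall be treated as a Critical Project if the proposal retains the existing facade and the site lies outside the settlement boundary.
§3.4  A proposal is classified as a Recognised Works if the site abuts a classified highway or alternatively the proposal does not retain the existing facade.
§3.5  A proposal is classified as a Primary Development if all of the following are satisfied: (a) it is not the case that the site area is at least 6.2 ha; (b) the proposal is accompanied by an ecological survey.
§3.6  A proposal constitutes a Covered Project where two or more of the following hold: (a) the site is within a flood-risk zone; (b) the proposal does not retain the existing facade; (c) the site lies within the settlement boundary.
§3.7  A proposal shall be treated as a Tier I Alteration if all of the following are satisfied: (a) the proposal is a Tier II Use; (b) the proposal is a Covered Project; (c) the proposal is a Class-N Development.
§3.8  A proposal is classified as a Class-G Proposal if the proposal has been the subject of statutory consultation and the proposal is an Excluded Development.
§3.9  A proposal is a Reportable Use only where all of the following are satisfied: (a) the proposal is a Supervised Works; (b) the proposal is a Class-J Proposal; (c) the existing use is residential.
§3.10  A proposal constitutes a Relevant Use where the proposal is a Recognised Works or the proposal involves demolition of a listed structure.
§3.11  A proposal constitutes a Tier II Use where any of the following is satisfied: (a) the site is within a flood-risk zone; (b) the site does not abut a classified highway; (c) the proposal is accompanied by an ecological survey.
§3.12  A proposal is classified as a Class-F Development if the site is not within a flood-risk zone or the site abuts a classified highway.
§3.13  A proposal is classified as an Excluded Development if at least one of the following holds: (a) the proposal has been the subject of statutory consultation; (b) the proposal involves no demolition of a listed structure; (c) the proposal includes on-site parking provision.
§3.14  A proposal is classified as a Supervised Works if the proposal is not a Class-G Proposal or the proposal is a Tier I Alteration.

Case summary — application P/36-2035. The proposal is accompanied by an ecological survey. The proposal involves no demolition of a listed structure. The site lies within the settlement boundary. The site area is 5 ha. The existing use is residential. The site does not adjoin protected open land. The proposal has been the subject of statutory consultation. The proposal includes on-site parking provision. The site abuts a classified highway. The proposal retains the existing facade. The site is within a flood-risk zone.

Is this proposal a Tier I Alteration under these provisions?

Yes

§3.11 — Tier II Use: [the site is within a flood-risk zone? yes] OR [the site does not abut a classified highway? no] OR [the proposal is accompanied by an ecological survey? yes] → satisfied.
§3.6 — Covered Project: the site is within a flood-risk zone? yes; the proposal does not retain the existing facade? no; the site lies within the settlement boundary? yes — 2 of 3 hold (need ≥2) → satisfied.
§3.1 — Class-N Development: [the proposal retains the existing facade? yes] AND [the proposal is accompanied by an ecological survey? yes] AND [the existing use is residential? yes] → satisfied.
§3.7 — Tier I Alteration: [Tier II Use (§3.11)? yes] AND [Covered Project (§3.6)? yes] AND [Class-N Development (§3.1)? yes] → satisfied.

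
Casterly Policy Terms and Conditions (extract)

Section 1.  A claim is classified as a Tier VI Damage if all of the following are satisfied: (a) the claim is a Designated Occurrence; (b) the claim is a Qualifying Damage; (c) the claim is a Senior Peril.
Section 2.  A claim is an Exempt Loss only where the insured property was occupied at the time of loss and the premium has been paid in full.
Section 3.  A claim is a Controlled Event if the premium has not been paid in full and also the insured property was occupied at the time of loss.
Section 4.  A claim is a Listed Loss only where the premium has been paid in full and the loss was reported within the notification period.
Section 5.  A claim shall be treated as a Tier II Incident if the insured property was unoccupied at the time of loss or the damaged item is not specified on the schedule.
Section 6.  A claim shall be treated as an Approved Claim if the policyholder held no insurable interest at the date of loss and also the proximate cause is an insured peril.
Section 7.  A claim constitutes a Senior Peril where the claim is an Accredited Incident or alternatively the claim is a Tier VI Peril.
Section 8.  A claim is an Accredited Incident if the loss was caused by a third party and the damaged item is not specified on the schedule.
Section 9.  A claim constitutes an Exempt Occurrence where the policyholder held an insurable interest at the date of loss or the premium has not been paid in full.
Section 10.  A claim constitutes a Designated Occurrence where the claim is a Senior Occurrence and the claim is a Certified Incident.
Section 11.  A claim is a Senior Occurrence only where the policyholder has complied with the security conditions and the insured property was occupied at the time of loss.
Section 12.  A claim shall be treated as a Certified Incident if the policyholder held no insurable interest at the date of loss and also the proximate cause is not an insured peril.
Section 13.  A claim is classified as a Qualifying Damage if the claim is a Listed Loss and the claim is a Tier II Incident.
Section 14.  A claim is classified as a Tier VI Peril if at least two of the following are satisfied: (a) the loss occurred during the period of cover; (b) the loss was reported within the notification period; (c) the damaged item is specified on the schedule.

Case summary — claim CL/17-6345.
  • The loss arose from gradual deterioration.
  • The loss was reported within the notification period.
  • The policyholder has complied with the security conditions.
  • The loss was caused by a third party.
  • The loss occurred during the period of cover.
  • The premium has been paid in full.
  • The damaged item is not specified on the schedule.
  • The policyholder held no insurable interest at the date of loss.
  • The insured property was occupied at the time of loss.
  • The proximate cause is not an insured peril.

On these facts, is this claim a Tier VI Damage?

section 11 — Senior Occurrence: [the policyholder has complied with the security conditions? yes] AND [the insured property was occupied at the time of loss? yes] → satisfied.
section 12 — Certified Incident: [the policyholder held no insurable interest at the date of loss? yes] AND [the proximate cause is not an insured peril? yes] → satisfied.
section 10 — Designated Occurrence: [Senior Occurrence (section 11)? yes] AND [Certified Incident (section 12)? yes] → satisfied.
section 4 — Listed Loss: [the premium has been paid in full? yes] AND [the loss was reported within the notification period? yes] → satisfied.
section 5 — Tier II Incident: [the insured property was unoccupied at the time of loss? no] OR [the damaged item is not specified on the schedule? yes] → satisfied.
section 13 — Qualifying Damage: [Listed Loss (section 4)? yes] AND [Tier II Incident (section 5)? yes] → satisfied.
section 8 — Accredited Incident: [the loss was caused by a third party? yes] AND [the damaged item is not specified on the schedule? yes] → satisfied.
section 14 — Tier VI Peril: the loss occurred during the period of cover? yes; the loss was reported within the notification period? yes; the damaged item is specified on the schedule? no — 2 of 3 hold (need ≥2) → satisfied.
section 7 — Senior Peril: [Accredited Incident (section 8)? yes] OR [Tier VI Peril (section 14)? yes] → satisfied.
section 1 — Tier VI Damage: [Designated Occurrence (section 10)? yes] AND [Qualifying Damage (section 13)? yes] AND [Senior Peril (section 7)? yes] → satisfied.

Yes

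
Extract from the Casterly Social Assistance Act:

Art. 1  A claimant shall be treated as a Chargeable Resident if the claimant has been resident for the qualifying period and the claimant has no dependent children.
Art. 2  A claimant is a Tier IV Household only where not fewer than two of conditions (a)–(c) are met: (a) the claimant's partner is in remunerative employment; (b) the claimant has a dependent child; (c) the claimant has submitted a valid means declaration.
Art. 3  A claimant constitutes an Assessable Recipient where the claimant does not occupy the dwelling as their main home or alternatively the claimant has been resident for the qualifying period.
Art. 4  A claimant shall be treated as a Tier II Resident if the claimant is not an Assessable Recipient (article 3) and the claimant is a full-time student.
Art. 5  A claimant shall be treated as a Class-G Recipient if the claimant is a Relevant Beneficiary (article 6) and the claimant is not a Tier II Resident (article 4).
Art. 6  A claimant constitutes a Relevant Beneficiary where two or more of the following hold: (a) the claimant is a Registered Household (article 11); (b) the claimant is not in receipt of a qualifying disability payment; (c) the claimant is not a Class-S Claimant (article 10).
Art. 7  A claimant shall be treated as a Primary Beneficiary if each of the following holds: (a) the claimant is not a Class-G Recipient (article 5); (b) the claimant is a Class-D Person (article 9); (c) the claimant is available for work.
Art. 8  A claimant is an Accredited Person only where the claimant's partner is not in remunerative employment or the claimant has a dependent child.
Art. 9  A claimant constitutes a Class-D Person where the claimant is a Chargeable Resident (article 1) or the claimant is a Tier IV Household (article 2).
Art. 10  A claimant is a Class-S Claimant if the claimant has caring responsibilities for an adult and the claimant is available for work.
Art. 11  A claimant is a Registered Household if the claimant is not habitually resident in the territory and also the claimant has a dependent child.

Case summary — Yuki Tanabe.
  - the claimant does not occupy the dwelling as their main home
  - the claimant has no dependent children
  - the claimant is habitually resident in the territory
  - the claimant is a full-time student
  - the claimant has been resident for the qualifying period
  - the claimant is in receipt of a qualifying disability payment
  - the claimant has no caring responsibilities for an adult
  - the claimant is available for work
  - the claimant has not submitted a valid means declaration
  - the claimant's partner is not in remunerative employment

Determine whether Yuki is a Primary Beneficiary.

article 11 — Registered Household: [the claimant is not habitually resident in the territory? no] AND [the claimant has a dependent child? no] → not satisfied.
article 10 — Class-S Claimant: [the claimant has caring responsibilities for an adult? no] AND [the claimant is available for work? yes] → not satisfied.
article 6 — Relevant Beneficiary: Registered Household (article 11)? no; the claimant is not in receipt of a qualifying disability payment? no; not a Class-S Claimant (article 10)? yes — 1 of 3 hold (need ≥2) → not satisfied.
article 3 — Assessable Recipient: [the claimant does not occupy the dwelling as their main home? yes] OR [the claimant has been resident for the qualifying period? yes] → satisfied.
article 4 — Tier II Resident: [not an Assessable Recipient (article 3)? no] AND [the claimant is a full-time student? yes] → not satisfied.
article 5 — Class-G Recipient: [Relevant Beneficiary (article 6)? no] AND [not a Tier II Resident (article 4)? yes] → not satisfied.
article 1 — Chargeable Resident: [the claimant has been resident for the qualifying period? yes] AND [the claimant has no dependent children? yes] → satisfied.
article 2 — Tier IV Household: the claimant's partner is in remunerative employment? no; the claimant has a dependent child? no; the claimant has submitted a valid means declaration? no — 0 of 3 hold (need ≥2) → not satisfied.
article 9 — Class-D Person: [Chargeable Resident (article 1)? yes] OR [Tier IV Household (article 2)? no] → satisfied.
article 7 — Primary Beneficiary: [not a Class-G Recipient (article 5)? yes] AND [Class-D Person (article 9)? yes] AND [the claimant is available for work? yes] → satisfied.

Yes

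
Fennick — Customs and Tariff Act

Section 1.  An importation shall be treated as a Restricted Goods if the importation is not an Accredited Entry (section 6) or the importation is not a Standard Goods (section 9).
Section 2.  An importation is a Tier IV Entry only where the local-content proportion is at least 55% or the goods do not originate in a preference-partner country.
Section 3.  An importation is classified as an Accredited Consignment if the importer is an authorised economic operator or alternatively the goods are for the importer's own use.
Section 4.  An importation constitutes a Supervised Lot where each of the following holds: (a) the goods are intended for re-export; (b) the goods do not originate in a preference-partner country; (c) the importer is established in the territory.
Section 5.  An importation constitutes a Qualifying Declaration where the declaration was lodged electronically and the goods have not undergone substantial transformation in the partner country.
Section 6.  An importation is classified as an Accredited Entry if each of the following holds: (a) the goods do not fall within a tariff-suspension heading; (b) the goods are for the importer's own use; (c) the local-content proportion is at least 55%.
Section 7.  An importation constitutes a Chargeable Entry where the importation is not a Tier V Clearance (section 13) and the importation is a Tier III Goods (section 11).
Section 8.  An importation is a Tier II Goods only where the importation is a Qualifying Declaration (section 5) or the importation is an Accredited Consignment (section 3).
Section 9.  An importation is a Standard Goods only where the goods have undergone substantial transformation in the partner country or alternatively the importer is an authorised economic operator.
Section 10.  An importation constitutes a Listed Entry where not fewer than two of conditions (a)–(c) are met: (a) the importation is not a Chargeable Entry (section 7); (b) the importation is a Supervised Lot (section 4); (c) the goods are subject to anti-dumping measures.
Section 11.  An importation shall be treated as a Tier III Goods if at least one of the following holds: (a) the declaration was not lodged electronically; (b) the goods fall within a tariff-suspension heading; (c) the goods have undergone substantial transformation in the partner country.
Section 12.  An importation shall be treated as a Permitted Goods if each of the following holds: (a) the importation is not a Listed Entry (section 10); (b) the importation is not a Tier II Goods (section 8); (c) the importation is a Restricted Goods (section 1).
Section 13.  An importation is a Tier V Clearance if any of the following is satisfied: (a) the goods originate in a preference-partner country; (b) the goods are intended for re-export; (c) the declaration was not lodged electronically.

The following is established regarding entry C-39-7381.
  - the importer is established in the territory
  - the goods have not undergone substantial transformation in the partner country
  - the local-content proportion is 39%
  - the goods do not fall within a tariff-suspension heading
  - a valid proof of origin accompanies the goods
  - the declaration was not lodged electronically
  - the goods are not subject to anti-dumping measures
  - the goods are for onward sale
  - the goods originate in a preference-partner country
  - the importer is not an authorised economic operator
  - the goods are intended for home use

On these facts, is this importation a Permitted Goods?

Yes

Under section 13: the goods originate in a preference-partner country? yes; or the goods are intended for re-export? no; or the declaration was not lodged electronically? yes. So the importation is a Tier V Clearance.
Under section 11: the declaration was not lodged electronically? yes; or the goods fall within a tariff-suspension heading? no; or the goods have undergone substantial transformation in the partner country? no. So the importation is a Tier III Goods.
Under section 7: not a Tier V Clearance (section 13)? no; and Tier III Goods (section 11)? yes. So the importation is not a Chargeable Entry.
Under section 4: the goods are intended for re-export? no; and the goods do not originate in a preference-partner country? no; and the importer is established in the territory? yes. So the importation is not a Supervised Lot.
Under section 10: not a Chargeable Entry (section 7)? yes; Supervised Lot (section 4)? no; the goods are subject to anti-dumping measures? no — 1 of 3 hold (need ≥2) → not satisfied.
Under section 5: the declaration was lodged electronically? no; and the goods have not undergone substantial transformation in the partner country? yes. So the importation is not a Qualifying Declaration.
Under section 3: the importer is an authorised economic operator? no; or the goods are for the importer's own use? no. So the importation is not an Accredited Consignment.
Under section 8: Qualifying Declaration (section 5)? no; or Accredited Consignment (section 3)? no. So the importation is not a Tier II Goods.
Under section 6: the goods do not fall within a tariff-suspension heading? yes; and the goods are for the importer's own use? no; and local-content proportion: 39% ≥ 55%? no. So the importation is not an Accredited Entry.
Under section 9: the goods have undergone substantial transformation in the partner country? no; or the importer is an authorised economic operator? no. So the importation is not a Standard Goods.
Under section 1: not an Accredited Entry (section 6)? yes; or not a Standard Goods (section 9)? yes. So the importation is a Restricted Goods.
Under section 12: not a Listed Entry (section 10)? yes; and not a Tier II Goods (section 8)? yes; and Restricted Goods (section 1)? yes. So the importation is a Permitted Goods.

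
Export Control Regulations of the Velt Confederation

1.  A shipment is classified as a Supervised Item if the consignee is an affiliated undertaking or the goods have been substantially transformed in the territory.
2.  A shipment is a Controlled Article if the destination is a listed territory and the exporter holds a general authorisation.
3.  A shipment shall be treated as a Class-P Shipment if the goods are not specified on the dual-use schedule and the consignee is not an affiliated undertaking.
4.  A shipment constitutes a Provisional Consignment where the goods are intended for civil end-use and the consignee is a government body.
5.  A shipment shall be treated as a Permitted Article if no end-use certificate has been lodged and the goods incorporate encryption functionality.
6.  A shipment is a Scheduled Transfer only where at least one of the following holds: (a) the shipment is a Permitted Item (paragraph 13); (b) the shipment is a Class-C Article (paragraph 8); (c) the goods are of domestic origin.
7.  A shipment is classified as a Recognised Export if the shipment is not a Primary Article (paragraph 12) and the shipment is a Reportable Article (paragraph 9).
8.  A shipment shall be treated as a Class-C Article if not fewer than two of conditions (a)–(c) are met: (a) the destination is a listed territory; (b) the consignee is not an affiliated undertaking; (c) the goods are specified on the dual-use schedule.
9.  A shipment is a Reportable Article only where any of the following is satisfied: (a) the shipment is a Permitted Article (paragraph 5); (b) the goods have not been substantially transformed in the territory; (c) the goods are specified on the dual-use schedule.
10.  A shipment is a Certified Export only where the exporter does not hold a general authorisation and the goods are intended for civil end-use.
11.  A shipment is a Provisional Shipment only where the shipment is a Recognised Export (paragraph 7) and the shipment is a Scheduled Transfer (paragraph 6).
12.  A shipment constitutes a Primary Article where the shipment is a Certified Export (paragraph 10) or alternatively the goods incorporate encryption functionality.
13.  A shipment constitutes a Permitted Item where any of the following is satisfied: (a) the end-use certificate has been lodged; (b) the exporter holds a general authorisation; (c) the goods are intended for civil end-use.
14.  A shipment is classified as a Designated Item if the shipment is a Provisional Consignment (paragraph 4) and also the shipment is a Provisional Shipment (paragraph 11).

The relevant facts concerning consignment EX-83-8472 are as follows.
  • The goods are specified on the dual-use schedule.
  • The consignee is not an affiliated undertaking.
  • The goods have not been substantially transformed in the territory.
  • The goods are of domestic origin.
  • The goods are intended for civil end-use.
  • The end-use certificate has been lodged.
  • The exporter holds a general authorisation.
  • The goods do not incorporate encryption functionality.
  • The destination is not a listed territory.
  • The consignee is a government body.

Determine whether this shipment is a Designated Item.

Under paragraph 4: the goods are intended for civil end-use? yes; and the consignee is a government body? yes. So the shipment is a Provisional Consignment.
Under paragraph 10: the exporter does not hold a general authorisation? no; and the goods are intended for civil end-use? yes. So the shipment is not a Certified Export.
Under paragraph 12: Certified Export (paragraph 10)? no; or the goods incorporate encryption functionality? no. So the shipment is not a Primary Article.
Under paragraph 5: no end-use certificate has been lodged? no; and the goods incorporate encryption functionality? no. So the shipment is not a Permitted Article.
Under paragraph 9: Permitted Article (paragraph 5)? no; or the goods have not been substantially transformed in the territory? yes; or the goods are specified on the dual-use schedule? yes. So the shipment is a Reportable Article.
Under paragraph 7: not a Primary Article (paragraph 12)? yes; and Reportable Article (paragraph 9)? yes. So the shipment is a Recognised Export.
Under paragraph 13: the end-use certificate has been lodged? yes; or the exporter holds a general authorisation? yes; or the goods are intended for civil end-use? yes. So the shipment is a Permitted Item.
Under paragraph 8: the destination is a listed territory? no; the consignee is not an affiliated undertaking? yes; the goods are specified on the dual-use schedule? yes — 2 of 3 hold (need ≥2) → satisfied.
Under paragraph 6: Permitted Item (paragraph 13)? yes; or Class-C Article (paragraph 8)? yes; or the goods are of domestic origin? yes. So the shipment is a Scheduled Transfer.
Under paragraph 11: Recognised Export (paragraph 7)? yes; and Scheduled Transfer (paragraph 6)? yes. So the shipment is a Provisional Shipment.
Under paragraph 14: Provisional Consignment (paragraph 4)? yes; and Provisional Shipment (paragraph 11)? yes. So the shipment is a Designated Item.

Yes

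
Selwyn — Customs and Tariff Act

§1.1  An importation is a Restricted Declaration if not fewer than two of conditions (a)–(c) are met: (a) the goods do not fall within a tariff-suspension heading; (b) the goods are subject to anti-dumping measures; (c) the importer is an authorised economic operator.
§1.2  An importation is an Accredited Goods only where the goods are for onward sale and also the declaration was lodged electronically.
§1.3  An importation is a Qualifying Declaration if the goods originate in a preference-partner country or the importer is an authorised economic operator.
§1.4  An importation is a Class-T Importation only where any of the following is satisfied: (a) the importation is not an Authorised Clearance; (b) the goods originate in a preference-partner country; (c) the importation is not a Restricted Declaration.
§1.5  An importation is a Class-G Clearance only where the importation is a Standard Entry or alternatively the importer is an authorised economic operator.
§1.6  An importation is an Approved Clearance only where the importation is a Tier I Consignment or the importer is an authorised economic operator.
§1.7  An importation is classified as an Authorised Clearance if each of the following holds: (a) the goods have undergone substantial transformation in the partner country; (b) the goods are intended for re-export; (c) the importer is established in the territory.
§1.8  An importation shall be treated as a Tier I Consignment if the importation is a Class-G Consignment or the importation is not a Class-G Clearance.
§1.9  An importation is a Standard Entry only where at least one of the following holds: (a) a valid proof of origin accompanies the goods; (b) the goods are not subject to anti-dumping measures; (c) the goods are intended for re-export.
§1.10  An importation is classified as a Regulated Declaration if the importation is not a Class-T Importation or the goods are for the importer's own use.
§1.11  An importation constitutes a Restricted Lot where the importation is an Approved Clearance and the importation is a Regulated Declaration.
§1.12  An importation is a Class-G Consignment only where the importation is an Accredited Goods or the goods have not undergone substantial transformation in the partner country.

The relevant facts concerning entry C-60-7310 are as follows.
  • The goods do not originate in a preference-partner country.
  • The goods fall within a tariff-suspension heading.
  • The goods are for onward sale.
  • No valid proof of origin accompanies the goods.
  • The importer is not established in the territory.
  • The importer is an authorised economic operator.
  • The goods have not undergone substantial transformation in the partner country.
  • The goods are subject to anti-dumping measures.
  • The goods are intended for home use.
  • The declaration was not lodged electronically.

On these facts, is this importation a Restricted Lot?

§1.2 — Accredited Goods: [the goods are for onward sale? yes] AND [the declaration was lodged electronically? no] → not satisfied.
§1.12 — Class-G Consignment: [Accredited Goods (§1.2)? no] OR [the goods have not undergone substantial transformation in the partner country? yes] → satisfied.
§1.9 — Standard Entry: [a valid proof of origin accompanies the goods? no] OR [the goods are not subject to anti-dumping measures? no] OR [the goods are intended for re-export? no] → not satisfied.
§1.5 — Class-G Clearance: [Standard Entry (§1.9)? no] OR [the importer is an authorised economic operator? yes] → satisfied.
§1.8 — Tier I Consignment: [Class-G Consignment (§1.12)? yes] OR [not a Class-G Clearance (§1.5)? no] → satisfied.
§1.6 — Approved Clearance: [Tier I Consignment (§1.8)? yes] OR [the importer is an authorised economic operator? yes] → satisfied.
§1.7 — Authorised Clearance: [the goods have undergone substantial transformation in the partner country? no] AND [the goods are intended for re-export? no] AND [the importer is established in the territory? no] → not satisfied.
§1.1 — Restricted Declaration: the goods do not fall within a tariff-suspension heading? no; the goods are subject to anti-dumping measures? yes; the importer is an authorised economic operator? yes — 2 of 3 hold (need ≥2) → satisfied.
§1.4 — Class-T Importation: [not an Authorised Clearance (§1.7)? yes] OR [the goods originate in a preference-partner country? no] OR [not a Restricted Declaration (§1.1)? no] → satisfied.
§1.10 — Regulated Declaration: [not a Class-T Importation (§1.4)? no] OR [the goods are for the importer's own use? no] → not satisfied.
§1.11 — Restricted Lot: [Approved Clearance (§1.6)? yes] AND [Regulated Declaration (§1.10)? no] → not satisfied.

No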